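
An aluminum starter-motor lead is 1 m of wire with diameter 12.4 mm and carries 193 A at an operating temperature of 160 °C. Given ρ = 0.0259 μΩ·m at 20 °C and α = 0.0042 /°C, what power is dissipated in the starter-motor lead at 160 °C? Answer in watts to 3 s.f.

ρ = 0.0259 μΩ·m = 2.59×10^-8 Ω·m
A = π(d/2)² = π(6.2000e-03 m)² = 1.208e-04 m²
R₍20₎ = ρL/A = (2.59×10^-8)(1)/(1.208e-04) = 2.145×10^-4 Ω
R₍160₎ = R₍20₎(1 + αΔT) = 2.145×10^-4 × (1 + 0.0042×140) = 3.406×10^-4 Ω
P = I²R = (193)² × 3.406×10^-4 = 12.7 W

12.7 W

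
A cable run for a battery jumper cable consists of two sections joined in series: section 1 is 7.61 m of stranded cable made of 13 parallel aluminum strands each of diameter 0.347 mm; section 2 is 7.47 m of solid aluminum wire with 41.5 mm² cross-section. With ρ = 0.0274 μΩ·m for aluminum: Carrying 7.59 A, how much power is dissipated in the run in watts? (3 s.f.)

ρ = 0.0274 μΩ·m = 2.74×10^-8 Ω·m
Section 1: A_strand = π(1.7350e-04)² = 9.457e-08 m²; R₁ = ρL/(N·A_s) = (2.74×10^-8)(7.61)/(13×9.457e-08) = 0.1696 Ω
Section 2: A = 41.5 mm² = 4.150e-05 m²
R₂ = (2.74×10^-8)(7.47)/(4.150e-05) = 0.004932 Ω
R = R₁ + R₂ = 0.1745 Ω
P = I²R = (7.59)² × 0.1745 = 10.1 W

10.1 W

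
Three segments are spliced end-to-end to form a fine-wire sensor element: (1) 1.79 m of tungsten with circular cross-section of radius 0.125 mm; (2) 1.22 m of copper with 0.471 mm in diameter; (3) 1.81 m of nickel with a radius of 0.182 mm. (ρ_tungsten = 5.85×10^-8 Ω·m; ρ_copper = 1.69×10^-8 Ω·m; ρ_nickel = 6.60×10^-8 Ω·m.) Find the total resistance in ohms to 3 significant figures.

Seg 1: A = πr² = π(1.2500e-04 m)² = 4.909e-08 m²
R_1 = (5.85×10^-8)(1.79)/(4.909e-08) = 2.133 Ω
Seg 2: A = π(d/2)² = π(2.3550e-04 m)² = 1.742e-07 m²
R_2 = (1.69×10^-8)(1.22)/(1.742e-07) = 0.1183 Ω
Seg 3: A = πr² = π(1.8200e-04 m)² = 1.041e-07 m²
R_3 = (6.60×10^-8)(1.81)/(1.041e-07) = 1.148 Ω
R_total = R_1 + R_2 + R_3 = 3.40 Ω

3.40 Ω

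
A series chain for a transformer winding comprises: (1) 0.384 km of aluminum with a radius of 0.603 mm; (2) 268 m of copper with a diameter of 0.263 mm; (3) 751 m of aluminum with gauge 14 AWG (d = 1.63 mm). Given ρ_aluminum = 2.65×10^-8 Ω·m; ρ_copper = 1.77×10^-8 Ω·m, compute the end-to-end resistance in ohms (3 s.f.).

106 Ω

Seg 1: A = πr² = π(6.0300e-04 m)² = 1.142e-06 m²
R_1 = (2.65×10^-8)(384)/(1.142e-06) = 8.908 Ω
Seg 2: A = π(d/2)² = π(1.3150e-04 m)² = 5.433e-08 m²
R_2 = (1.77×10^-8)(268)/(5.433e-08) = 87.32 Ω
Seg 3: A = π(1.63/2 mm)² = π(8.1500e-04 m)² = 2.087e-06 m²
R_3 = (2.65×10^-8)(751)/(2.087e-06) = 9.537 Ω
R_total = R_1 + R_2 + R_3 = 106 Ω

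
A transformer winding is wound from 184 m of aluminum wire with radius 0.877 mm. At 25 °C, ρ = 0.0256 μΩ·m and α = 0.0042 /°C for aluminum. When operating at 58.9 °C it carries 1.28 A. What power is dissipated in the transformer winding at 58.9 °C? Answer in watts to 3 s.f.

3.65 W

ρ = 0.0256 μΩ·m = 2.56×10^-8 Ω·m
A = πr² = π(8.7700e-04 m)² = 2.416e-06 m²
R₍25₎ = ρL/A = (2.56×10^-8)(184)/(2.416e-06) = 1.949 Ω
R₍58.9₎ = R₍25₎(1 + αΔT) = 1.949 × (1 + 0.0042×33.9) = 2.227 Ω
P = I²R = (1.28)² × 2.227 = 3.65 W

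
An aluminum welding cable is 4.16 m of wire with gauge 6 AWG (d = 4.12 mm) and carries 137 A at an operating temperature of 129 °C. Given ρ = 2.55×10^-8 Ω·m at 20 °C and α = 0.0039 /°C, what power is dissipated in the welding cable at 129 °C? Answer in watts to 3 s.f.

A = π(4.12/2 mm)² = π(2.0600e-03 m)² = 1.333e-05 m²
R₍20₎ = ρL/A = (2.55×10^-8)(4.16)/(1.333e-05) = 0.007957 Ω
R₍129₎ = R₍20₎(1 + αΔT) = 0.007957 × (1 + 0.0039×109) = 0.01134 Ω
P = I²R = (137)² × 0.01134 = 213 W

213 W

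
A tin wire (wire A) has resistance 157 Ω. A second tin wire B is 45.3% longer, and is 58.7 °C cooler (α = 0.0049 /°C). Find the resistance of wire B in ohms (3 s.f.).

163 Ω

R ∝ ρL/d² with ρ ∝ (1+αΔT), so R_B/R_A = (1 + 45.3/100) × (1 − 0.0049×58.7)
= 1.453 × 0.7124 = 1.035
R_B = 1.035 × 157 = 163 Ω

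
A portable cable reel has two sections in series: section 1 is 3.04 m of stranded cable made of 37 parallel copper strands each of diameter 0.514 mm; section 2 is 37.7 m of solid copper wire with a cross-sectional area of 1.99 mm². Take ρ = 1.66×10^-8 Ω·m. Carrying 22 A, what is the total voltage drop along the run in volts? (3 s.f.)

7.06 V

Section 1: A_strand = π(2.5700e-04)² = 2.075e-07 m²; R₁ = ρL/(N·A_s) = (1.66×10^-8)(3.04)/(37×2.075e-07) = 0.006573 Ω
Section 2: A = 1.99 mm² = 1.990e-06 m²
R₂ = (1.66×10^-8)(37.7)/(1.990e-06) = 0.3145 Ω
R = R₁ + R₂ = 0.3211 Ω
V = IR = 22 × 0.3211 = 7.06 V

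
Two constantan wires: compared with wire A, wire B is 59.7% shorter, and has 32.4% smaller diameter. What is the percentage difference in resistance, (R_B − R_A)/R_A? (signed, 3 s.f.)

R ∝ L/d², so R_B/R_A = (1 − 59.7/100) × (1 − 32.4/100)⁻²
= 0.403 × 2.188 = 0.8819
(R_B − R_A)/R_A = 0.8819 − 1 = -11.8%

-11.8%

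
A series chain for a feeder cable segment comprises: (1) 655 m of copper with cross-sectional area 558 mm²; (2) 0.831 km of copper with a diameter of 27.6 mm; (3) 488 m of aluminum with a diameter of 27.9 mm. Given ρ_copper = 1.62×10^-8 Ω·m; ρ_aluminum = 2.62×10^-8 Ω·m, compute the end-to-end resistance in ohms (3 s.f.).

Seg 1: A = 558 mm² = 5.580e-04 m²
R_1 = (1.62×10^-8)(655)/(5.580e-04) = 0.01902 Ω
Seg 2: A = π(d/2)² = π(1.3800e-02 m)² = 5.983e-04 m²
R_2 = (1.62×10^-8)(831)/(5.983e-04) = 0.0225 Ω
Seg 3: A = π(d/2)² = π(1.3950e-02 m)² = 6.114e-04 m²
R_3 = (2.62×10^-8)(488)/(6.114e-04) = 0.02091 Ω
R_total = R_1 + R_2 + R_3 = 0.0624 Ω

0.0624 Ω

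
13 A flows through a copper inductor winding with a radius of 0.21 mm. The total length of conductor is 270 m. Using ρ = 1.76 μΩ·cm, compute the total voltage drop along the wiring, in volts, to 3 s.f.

446 V

ρ = 1.76 μΩ·cm = 1.76×10^-8 Ω·m
A = πr² = π(2.1000e-04 m)² = 1.385e-07 m²
R = ρL/A = (1.76×10^-8)(270)/(1.385e-07) = 34.3 Ω
V = IR = 13 × 34.3 = 446 V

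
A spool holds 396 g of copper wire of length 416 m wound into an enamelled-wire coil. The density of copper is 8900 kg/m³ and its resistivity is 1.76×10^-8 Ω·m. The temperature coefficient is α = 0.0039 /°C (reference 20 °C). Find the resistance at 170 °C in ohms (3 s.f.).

A = m/(density·L) = 0.396/(8900×416) = 1.0696e-07 m²
R = ρL/A = (1.76×10^-8)(416)/(1.0696e-07) = 68.45 Ω
R(170 °C) = 68.45 × (1 + 0.0039×150) = 108 Ω

108 Ω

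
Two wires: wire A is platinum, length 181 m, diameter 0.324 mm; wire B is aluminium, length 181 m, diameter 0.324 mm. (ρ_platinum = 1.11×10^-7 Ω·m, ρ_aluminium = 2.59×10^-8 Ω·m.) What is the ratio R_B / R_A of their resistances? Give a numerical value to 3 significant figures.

R ∝ ρL/d², so R_B/R_A = (ρ_B/ρ_A)
= (2.59×10^-8/1.11×10^-7) = 0.233

0.233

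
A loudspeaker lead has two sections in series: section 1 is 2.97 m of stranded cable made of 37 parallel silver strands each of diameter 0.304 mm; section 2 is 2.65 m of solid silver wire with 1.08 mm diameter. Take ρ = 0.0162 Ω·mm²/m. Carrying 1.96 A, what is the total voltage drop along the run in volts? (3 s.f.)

0.127 V

ρ = 0.0162 Ω·mm²/m = 1.62×10^-8 Ω·m
Section 1: A_strand = π(1.5200e-04)² = 7.258e-08 m²; R₁ = ρL/(N·A_s) = (1.62×10^-8)(2.97)/(37×7.258e-08) = 0.01792 Ω
Section 2: A = π(d/2)² = π(5.4000e-04 m)² = 9.161e-07 m²
R₂ = (1.62×10^-8)(2.65)/(9.161e-07) = 0.04686 Ω
R = R₁ + R₂ = 0.06478 Ω
V = IR = 1.96 × 0.06478 = 0.127 V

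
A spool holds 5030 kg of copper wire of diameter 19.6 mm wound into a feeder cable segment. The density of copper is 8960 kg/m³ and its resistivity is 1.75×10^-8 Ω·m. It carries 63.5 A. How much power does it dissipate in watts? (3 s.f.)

435 W

A = π(d/2)² = π(9.8000e-03 m)² = 3.0172e-04 m²
L = m/(density·A) = 5030/(8960×3.0172e-04) = 1861 m
R = ρL/A = (1.75×10^-8)(1861)/(3.0172e-04) = 0.1079 Ω
P = I²R = (63.5)² × 0.1079 = 435 W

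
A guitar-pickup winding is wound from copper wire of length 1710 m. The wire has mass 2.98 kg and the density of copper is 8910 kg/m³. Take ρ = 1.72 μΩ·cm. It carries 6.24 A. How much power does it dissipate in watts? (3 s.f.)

ρ = 1.72 μΩ·cm = 1.72×10^-8 Ω·m
A = m/(density·L) = 2.98/(8910×1710) = 1.9559e-07 m²
R = ρL/A = (1.72×10^-8)(1710)/(1.9559e-07) = 150.4 Ω
P = I²R = (6.24)² × 150.4 = 5860 W

5860 W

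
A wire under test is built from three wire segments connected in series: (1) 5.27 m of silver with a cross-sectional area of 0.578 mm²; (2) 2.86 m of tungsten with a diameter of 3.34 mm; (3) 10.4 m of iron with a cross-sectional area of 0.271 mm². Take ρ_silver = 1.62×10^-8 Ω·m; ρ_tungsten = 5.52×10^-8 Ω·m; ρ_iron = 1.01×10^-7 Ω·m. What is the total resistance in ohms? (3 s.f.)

4.04 Ω

Seg 1: A = 0.578 mm² = 5.780e-07 m²
R_1 = (1.62×10^-8)(5.27)/(5.780e-07) = 0.1477 Ω
Seg 2: A = π(d/2)² = π(1.6700e-03 m)² = 8.762e-06 m²
R_2 = (5.52×10^-8)(2.86)/(8.762e-06) = 0.01802 Ω
Seg 3: A = 0.271 mm² = 2.710e-07 m²
R_3 = (1.01×10^-7)(10.4)/(2.710e-07) = 3.876 Ω
R_total = R_1 + R_2 + R_3 = 4.04 Ω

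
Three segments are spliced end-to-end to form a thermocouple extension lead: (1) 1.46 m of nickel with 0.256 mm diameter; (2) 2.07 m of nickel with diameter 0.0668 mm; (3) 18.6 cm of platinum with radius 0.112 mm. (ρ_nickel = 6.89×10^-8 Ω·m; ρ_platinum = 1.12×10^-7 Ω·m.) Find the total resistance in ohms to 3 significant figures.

Seg 1: A = π(d/2)² = π(1.2800e-04 m)² = 5.147e-08 m²
R_1 = (6.89×10^-8)(1.46)/(5.147e-08) = 1.954 Ω
Seg 2: A = π(d/2)² = π(3.3400e-05 m)² = 3.505e-09 m²
R_2 = (6.89×10^-8)(2.07)/(3.505e-09) = 40.7 Ω
Seg 3: A = πr² = π(1.1200e-04 m)² = 3.941e-08 m²
R_3 = (1.12×10^-7)(0.186)/(3.941e-08) = 0.5286 Ω
R_total = R_1 + R_2 + R_3 = 43.2 Ω

43.2 Ω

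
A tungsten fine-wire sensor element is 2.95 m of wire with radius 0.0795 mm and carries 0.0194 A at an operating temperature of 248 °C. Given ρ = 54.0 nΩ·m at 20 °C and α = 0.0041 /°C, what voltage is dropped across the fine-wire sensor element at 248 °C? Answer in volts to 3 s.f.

0.301 V

ρ = 54.0 nΩ·m = 5.40×10^-8 Ω·m
A = πr² = π(7.9500e-05 m)² = 1.986e-08 m²
R₍20₎ = ρL/A = (5.40×10^-8)(2.95)/(1.986e-08) = 8.023 Ω
R₍248₎ = R₍20₎(1 + αΔT) = 8.023 × (1 + 0.0041×228) = 15.52 Ω
V = IR = 0.0194 × 15.52 = 0.301 V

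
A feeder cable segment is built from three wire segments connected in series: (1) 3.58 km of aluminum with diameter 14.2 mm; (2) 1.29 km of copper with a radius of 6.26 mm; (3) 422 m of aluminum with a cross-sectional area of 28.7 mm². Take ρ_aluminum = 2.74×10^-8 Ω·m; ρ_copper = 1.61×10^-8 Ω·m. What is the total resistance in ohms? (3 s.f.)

Seg 1: A = π(d/2)² = π(7.1000e-03 m)² = 1.584e-04 m²
R_1 = (2.74×10^-8)(3580)/(1.584e-04) = 0.6194 Ω
Seg 2: A = πr² = π(6.2600e-03 m)² = 1.231e-04 m²
R_2 = (1.61×10^-8)(1290)/(1.231e-04) = 0.1687 Ω
Seg 3: A = 28.7 mm² = 2.870e-05 m²
R_3 = (2.74×10^-8)(422)/(2.870e-05) = 0.4029 Ω
R_total = R_1 + R_2 + R_3 = 1.19 Ω

1.19 Ω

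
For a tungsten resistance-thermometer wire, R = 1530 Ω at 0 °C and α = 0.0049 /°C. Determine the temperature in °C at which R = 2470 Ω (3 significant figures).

125 °C

R = R₀(1 + α(T − T₀)) ⇒ T = T₀ + (R/R₀ − 1)/α
T = 0 + (2470/1530 − 1)/0.0049 = 0 + (0.6144)/0.0049 = 125 °C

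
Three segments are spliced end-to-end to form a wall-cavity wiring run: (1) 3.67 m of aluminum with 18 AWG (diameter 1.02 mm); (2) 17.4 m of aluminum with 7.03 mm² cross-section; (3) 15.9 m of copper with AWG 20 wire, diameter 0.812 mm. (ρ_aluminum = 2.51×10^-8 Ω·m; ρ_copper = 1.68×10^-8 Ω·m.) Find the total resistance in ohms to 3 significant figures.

Seg 1: A = π(1.02/2 mm)² = π(5.1000e-04 m)² = 8.171e-07 m²
R_1 = (2.51×10^-8)(3.67)/(8.171e-07) = 0.1127 Ω
Seg 2: A = 7.03 mm² = 7.030e-06 m²
R_2 = (2.51×10^-8)(17.4)/(7.030e-06) = 0.06213 Ω
Seg 3: A = π(0.812/2 mm)² = π(4.0600e-04 m)² = 5.178e-07 m²
R_3 = (1.68×10^-8)(15.9)/(5.178e-07) = 0.5158 Ω
R_total = R_1 + R_2 + R_3 = 0.691 Ω

0.691 Ω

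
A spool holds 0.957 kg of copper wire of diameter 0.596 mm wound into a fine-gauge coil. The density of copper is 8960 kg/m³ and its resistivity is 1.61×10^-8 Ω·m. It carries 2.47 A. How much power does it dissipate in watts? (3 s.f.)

A = π(d/2)² = π(2.9800e-04 m)² = 2.7899e-07 m²
L = m/(density·A) = 0.957/(8960×2.7899e-07) = 382.8 m
R = ρL/A = (1.61×10^-8)(382.8)/(2.7899e-07) = 22.09 Ω
P = I²R = (2.47)² × 22.09 = 135 W

135 W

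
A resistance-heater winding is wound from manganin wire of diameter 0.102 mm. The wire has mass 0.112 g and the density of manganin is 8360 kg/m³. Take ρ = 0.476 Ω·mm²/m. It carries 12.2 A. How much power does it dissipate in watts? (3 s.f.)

14200 W

ρ = 0.476 Ω·mm²/m = 4.76×10^-7 Ω·m
A = π(d/2)² = π(5.1000e-05 m)² = 8.1713e-09 m²
L = m/(density·A) = 1.120×10^-4/(8360×8.1713e-09) = 1.64 m
R = ρL/A = (4.76×10^-7)(1.64)/(8.1713e-09) = 95.51 Ω
P = I²R = (12.2)² × 95.51 = 14200 W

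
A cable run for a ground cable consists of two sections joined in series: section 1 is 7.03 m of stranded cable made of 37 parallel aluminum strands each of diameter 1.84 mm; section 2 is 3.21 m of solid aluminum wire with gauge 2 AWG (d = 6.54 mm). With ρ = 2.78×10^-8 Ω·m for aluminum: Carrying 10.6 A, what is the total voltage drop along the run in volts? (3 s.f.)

Section 1: A_strand = π(9.2000e-04)² = 2.659e-06 m²; R₁ = ρL/(N·A_s) = (2.78×10^-8)(7.03)/(37×2.659e-06) = 0.001986 Ω
Section 2: A = π(6.54/2 mm)² = π(3.2700e-03 m)² = 3.359e-05 m²
R₂ = (2.78×10^-8)(3.21)/(3.359e-05) = 0.002656 Ω
R = R₁ + R₂ = 0.004643 Ω
V = IR = 10.6 × 0.004643 = 0.0492 V

0.0492 V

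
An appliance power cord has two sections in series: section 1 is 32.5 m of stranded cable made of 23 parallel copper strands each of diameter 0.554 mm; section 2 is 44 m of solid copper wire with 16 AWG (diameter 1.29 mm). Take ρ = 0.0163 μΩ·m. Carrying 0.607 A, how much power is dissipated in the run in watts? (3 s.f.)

ρ = 0.0163 μΩ·m = 1.63×10^-8 Ω·m
Section 1: A_strand = π(2.7700e-04)² = 2.411e-07 m²; R₁ = ρL/(N·A_s) = (1.63×10^-8)(32.5)/(23×2.411e-07) = 0.09555 Ω
Section 2: A = π(1.29/2 mm)² = π(6.4500e-04 m)² = 1.307e-06 m²
R₂ = (1.63×10^-8)(44)/(1.307e-06) = 0.5487 Ω
R = R₁ + R₂ = 0.6443 Ω
P = I²R = (0.607)² × 0.6443 = 0.237 W

0.237 W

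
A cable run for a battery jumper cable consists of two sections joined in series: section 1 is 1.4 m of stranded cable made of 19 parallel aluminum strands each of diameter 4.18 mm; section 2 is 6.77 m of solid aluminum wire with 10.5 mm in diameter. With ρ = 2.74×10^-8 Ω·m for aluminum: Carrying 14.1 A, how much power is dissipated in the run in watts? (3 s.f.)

Section 1: A_strand = π(2.0900e-03)² = 1.372e-05 m²; R₁ = ρL/(N·A_s) = (2.74×10^-8)(1.4)/(19×1.372e-05) = 1.471×10^-4 Ω
Section 2: A = π(d/2)² = π(5.2500e-03 m)² = 8.659e-05 m²
R₂ = (2.74×10^-8)(6.77)/(8.659e-05) = 0.002142 Ω
R = R₁ + R₂ = 0.002289 Ω
P = I²R = (14.1)² × 0.002289 = 0.455 W

0.455 W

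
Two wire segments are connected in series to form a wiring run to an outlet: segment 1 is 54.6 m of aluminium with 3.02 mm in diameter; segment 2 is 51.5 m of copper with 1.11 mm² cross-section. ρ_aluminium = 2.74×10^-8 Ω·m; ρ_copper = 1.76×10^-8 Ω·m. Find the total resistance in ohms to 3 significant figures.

1.03 Ω

Segment 1: A = π(d/2)² = π(1.5100e-03 m)² = 7.163e-06 m²
R₁ = ρL/A = (2.74×10^-8)(54.6)/(7.163e-06) = 0.2089 Ω
Segment 2: A = 1.11 mm² = 1.110e-06 m²
R₂ = (1.76×10^-8)(51.5)/(1.110e-06) = 0.8166 Ω
R = R₁ + R₂ = 1.03 Ω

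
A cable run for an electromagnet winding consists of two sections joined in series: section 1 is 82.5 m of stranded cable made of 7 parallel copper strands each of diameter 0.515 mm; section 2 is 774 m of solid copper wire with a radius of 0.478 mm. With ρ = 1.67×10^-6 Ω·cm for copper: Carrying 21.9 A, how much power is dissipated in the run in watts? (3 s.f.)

ρ = 1.67×10^-6 Ω·cm = 1.67×10^-8 Ω·m
Section 1: A_strand = π(2.5750e-04)² = 2.083e-07 m²; R₁ = ρL/(N·A_s) = (1.67×10^-8)(82.5)/(7×2.083e-07) = 0.9449 Ω
Section 2: A = πr² = π(4.7800e-04 m)² = 7.178e-07 m²
R₂ = (1.67×10^-8)(774)/(7.178e-07) = 18.01 Ω
R = R₁ + R₂ = 18.95 Ω
P = I²R = (21.9)² × 18.95 = 9090 W

9090 W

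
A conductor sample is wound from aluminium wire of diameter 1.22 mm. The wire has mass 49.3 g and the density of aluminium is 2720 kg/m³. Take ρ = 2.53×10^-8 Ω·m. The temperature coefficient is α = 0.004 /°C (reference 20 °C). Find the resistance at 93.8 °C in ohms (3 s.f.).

0.435 Ω

A = π(d/2)² = π(6.1000e-04 m)² = 1.1690e-06 m²
L = m/(density·A) = 0.0493/(2720×1.1690e-06) = 15.5 m
R = ρL/A = (2.53×10^-8)(15.5)/(1.1690e-06) = 0.3356 Ω
R(93.8 °C) = 0.3356 × (1 + 0.004×73.8) = 0.435 Ω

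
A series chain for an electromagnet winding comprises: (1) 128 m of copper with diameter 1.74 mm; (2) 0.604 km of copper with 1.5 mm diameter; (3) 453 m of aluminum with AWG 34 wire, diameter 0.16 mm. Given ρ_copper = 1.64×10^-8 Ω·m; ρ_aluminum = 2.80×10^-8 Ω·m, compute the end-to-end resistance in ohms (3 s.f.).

637 Ω

Seg 1: A = π(d/2)² = π(8.7000e-04 m)² = 2.378e-06 m²
R_1 = (1.64×10^-8)(128)/(2.378e-06) = 0.8828 Ω
Seg 2: A = π(d/2)² = π(7.5000e-04 m)² = 1.767e-06 m²
R_2 = (1.64×10^-8)(604)/(1.767e-06) = 5.605 Ω
Seg 3: A = π(0.16/2 mm)² = π(8.0000e-05 m)² = 2.011e-08 m²
R_3 = (2.80×10^-8)(453)/(2.011e-08) = 630.9 Ω
R_total = R_1 + R_2 + R_3 = 637 Ω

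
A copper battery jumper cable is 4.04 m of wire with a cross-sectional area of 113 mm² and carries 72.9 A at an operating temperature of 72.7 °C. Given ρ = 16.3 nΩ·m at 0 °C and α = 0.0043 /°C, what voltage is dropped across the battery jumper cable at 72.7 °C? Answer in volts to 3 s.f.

ρ = 16.3 nΩ·m = 1.63×10^-8 Ω·m
A = 113 mm² = 1.130e-04 m²
R₍0₎ = ρL/A = (1.63×10^-8)(4.04)/(1.130e-04) = 5.828×10^-4 Ω
R₍72.7₎ = R₍0₎(1 + αΔT) = 5.828×10^-4 × (1 + 0.0043×72.7) = 7.649×10^-4 Ω
V = IR = 72.9 × 7.649×10^-4 = 0.0558 V

0.0558 V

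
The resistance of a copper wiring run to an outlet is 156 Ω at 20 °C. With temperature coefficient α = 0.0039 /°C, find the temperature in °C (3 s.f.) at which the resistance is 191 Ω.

77.5 °C

R = R₀(1 + α(T − T₀)) ⇒ T = T₀ + (R/R₀ − 1)/α
T = 20 + (191/156 − 1)/0.0039 = 20 + (0.2244)/0.0039 = 77.5 °C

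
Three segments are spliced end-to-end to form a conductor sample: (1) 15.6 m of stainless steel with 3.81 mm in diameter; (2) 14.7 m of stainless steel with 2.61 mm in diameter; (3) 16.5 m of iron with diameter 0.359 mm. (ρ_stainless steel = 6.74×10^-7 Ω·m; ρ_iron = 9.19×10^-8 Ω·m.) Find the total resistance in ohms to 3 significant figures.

17.8 Ω

Seg 1: A = π(d/2)² = π(1.9050e-03 m)² = 1.140e-05 m²
R_1 = (6.74×10^-7)(15.6)/(1.140e-05) = 0.9222 Ω
Seg 2: A = π(d/2)² = π(1.3050e-03 m)² = 5.350e-06 m²
R_2 = (6.74×10^-7)(14.7)/(5.350e-06) = 1.852 Ω
Seg 3: A = π(d/2)² = π(1.7950e-04 m)² = 1.012e-07 m²
R_3 = (9.19×10^-8)(16.5)/(1.012e-07) = 14.98 Ω
R_total = R_1 + R_2 + R_3 = 17.8 Ω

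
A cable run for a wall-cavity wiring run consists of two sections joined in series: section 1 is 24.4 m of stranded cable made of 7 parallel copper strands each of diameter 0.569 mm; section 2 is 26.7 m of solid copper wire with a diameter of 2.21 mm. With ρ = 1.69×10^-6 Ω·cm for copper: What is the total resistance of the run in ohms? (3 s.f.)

0.349 Ω

ρ = 1.69×10^-6 Ω·cm = 1.69×10^-8 Ω·m
Section 1: A_strand = π(2.8450e-04)² = 2.543e-07 m²; R₁ = ρL/(N·A_s) = (1.69×10^-8)(24.4)/(7×2.543e-07) = 0.2317 Ω
Section 2: A = π(d/2)² = π(1.1050e-03 m)² = 3.836e-06 m²
R₂ = (1.69×10^-8)(26.7)/(3.836e-06) = 0.1176 Ω
R = R₁ + R₂ = 0.349 Ω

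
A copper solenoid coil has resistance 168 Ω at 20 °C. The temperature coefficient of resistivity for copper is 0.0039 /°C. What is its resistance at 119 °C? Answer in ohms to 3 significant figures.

233 Ω

ΔT = 119 − 20 = 99 °C
R = R₀(1 + αΔT) = 168 × (1 + 0.0039×99) = 168 × 1.386 = 233 Ω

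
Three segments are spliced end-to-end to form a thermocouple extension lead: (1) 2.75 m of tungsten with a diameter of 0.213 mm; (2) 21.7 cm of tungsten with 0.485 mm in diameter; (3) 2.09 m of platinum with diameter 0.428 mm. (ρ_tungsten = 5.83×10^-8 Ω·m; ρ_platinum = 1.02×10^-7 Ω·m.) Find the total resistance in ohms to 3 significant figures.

6.05 Ω

Seg 1: A = π(d/2)² = π(1.0650e-04 m)² = 3.563e-08 m²
R_1 = (5.83×10^-8)(2.75)/(3.563e-08) = 4.499 Ω
Seg 2: A = π(d/2)² = π(2.4250e-04 m)² = 1.847e-07 m²
R_2 = (5.83×10^-8)(0.217)/(1.847e-07) = 0.06848 Ω
Seg 3: A = π(d/2)² = π(2.1400e-04 m)² = 1.439e-07 m²
R_3 = (1.02×10^-7)(2.09)/(1.439e-07) = 1.482 Ω
R_total = R_1 + R_2 + R_3 = 6.05 Ω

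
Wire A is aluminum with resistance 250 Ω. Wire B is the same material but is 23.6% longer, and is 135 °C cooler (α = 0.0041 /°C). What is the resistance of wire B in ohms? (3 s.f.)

138 Ω

R ∝ ρL/d² with ρ ∝ (1+αΔT), so R_B/R_A = (1 + 23.6/100) × (1 − 0.0041×135)
= 1.236 × 0.4465 = 0.5519
R_B = 0.5519 × 250 = 138 Ω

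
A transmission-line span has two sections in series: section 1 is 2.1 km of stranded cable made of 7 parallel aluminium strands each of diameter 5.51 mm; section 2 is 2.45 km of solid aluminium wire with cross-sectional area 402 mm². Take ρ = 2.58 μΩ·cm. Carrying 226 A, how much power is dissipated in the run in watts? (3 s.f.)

ρ = 2.58 μΩ·cm = 2.58×10^-8 Ω·m
Section 1: A_strand = π(2.7550e-03)² = 2.384e-05 m²; R₁ = ρL/(N·A_s) = (2.58×10^-8)(2100)/(7×2.384e-05) = 0.3246 Ω
Section 2: A = 402 mm² = 4.020e-04 m²
R₂ = (2.58×10^-8)(2450)/(4.020e-04) = 0.1572 Ω
R = R₁ + R₂ = 0.4818 Ω
P = I²R = (226)² × 0.4818 = 24600 W

24600 W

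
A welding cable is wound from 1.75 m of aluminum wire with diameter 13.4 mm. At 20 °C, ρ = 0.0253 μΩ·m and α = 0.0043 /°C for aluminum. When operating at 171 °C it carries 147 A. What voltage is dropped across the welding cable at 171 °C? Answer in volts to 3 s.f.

ρ = 0.0253 μΩ·m = 2.53×10^-8 Ω·m
A = π(d/2)² = π(6.7000e-03 m)² = 1.410e-04 m²
R₍20₎ = ρL/A = (2.53×10^-8)(1.75)/(1.410e-04) = 3.139×10^-4 Ω
R₍171₎ = R₍20₎(1 + αΔT) = 3.139×10^-4 × (1 + 0.0043×151) = 5.178×10^-4 Ω
V = IR = 147 × 5.178×10^-4 = 0.0761 V

0.0761 V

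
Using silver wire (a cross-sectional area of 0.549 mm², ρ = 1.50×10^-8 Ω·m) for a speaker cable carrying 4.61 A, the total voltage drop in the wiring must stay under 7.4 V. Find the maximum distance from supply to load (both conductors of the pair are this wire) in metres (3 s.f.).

A = 0.549 mm² = 5.490e-07 m²
L_max = V_max·A/(2·ρI) = (7.4)(5.490e-07)/(2×1.50×10^-8×4.61) = 29.4 m

29.4 m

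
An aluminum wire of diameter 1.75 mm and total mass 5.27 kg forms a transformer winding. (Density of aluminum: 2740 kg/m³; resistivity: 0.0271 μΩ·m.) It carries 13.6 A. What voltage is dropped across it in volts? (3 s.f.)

123 V

ρ = 0.0271 μΩ·m = 2.71×10^-8 Ω·m
A = π(d/2)² = π(8.7500e-04 m)² = 2.4053e-06 m²
L = m/(density·A) = 5.27/(2740×2.4053e-06) = 799.6 m
R = ρL/A = (2.71×10^-8)(799.6)/(2.4053e-06) = 9.009 Ω
V = IR = 13.6 × 9.009 = 123 V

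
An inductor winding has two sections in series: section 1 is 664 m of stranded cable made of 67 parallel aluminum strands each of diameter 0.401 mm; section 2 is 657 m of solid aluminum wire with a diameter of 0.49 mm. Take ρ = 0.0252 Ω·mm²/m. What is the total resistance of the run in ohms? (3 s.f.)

ρ = 0.0252 Ω·mm²/m = 2.52×10^-8 Ω·m
Section 1: A_strand = π(2.0050e-04)² = 1.263e-07 m²; R₁ = ρL/(N·A_s) = (2.52×10^-8)(664)/(67×1.263e-07) = 1.977 Ω
Section 2: A = π(d/2)² = π(2.4500e-04 m)² = 1.886e-07 m²
R₂ = (2.52×10^-8)(657)/(1.886e-07) = 87.8 Ω
R = R₁ + R₂ = 89.8 Ω

89.8 Ω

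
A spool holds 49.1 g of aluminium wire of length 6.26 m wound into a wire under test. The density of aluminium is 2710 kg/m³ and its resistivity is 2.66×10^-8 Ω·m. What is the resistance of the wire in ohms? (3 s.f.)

A = m/(density·L) = 0.0491/(2710×6.26) = 2.8943e-06 m²
R = ρL/A = (2.66×10^-8)(6.26)/(2.8943e-06) = 0.0575 Ω

0.0575 Ω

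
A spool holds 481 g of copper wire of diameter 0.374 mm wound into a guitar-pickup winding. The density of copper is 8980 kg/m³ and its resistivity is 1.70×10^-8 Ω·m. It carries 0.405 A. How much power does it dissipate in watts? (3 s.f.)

A = π(d/2)² = π(1.8700e-04 m)² = 1.0986e-07 m²
L = m/(density·A) = 0.481/(8980×1.0986e-07) = 487.6 m
R = ρL/A = (1.70×10^-8)(487.6)/(1.0986e-07) = 75.45 Ω
P = I²R = (0.405)² × 75.45 = 12.4 W

12.4 W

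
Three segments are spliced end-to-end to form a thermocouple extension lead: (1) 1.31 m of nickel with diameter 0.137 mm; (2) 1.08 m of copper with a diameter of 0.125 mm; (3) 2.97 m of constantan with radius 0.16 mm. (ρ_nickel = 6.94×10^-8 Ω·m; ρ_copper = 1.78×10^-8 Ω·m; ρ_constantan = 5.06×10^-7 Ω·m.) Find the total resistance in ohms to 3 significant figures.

26.4 Ω

Seg 1: A = π(d/2)² = π(6.8500e-05 m)² = 1.474e-08 m²
R_1 = (6.94×10^-8)(1.31)/(1.474e-08) = 6.167 Ω
Seg 2: A = π(d/2)² = π(6.2500e-05 m)² = 1.227e-08 m²
R_2 = (1.78×10^-8)(1.08)/(1.227e-08) = 1.567 Ω
Seg 3: A = πr² = π(1.6000e-04 m)² = 8.042e-08 m²
R_3 = (5.06×10^-7)(2.97)/(8.042e-08) = 18.69 Ω
R_total = R_1 + R_2 + R_3 = 26.4 Ω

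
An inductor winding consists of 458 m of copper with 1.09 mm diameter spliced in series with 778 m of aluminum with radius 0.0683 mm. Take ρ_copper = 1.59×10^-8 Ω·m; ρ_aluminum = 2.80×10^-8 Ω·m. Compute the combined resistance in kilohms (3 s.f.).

Segment 1: A = π(d/2)² = π(5.4500e-04 m)² = 9.331e-07 m²
R₁ = ρL/A = (1.59×10^-8)(458)/(9.331e-07) = 7.804 Ω
Segment 2: A = πr² = π(6.8300e-05 m)² = 1.466e-08 m²
R₂ = (2.80×10^-8)(778)/(1.466e-08) = 1486 Ω
R = R₁ + R₂ = 1.49 kΩ

1.49 kΩ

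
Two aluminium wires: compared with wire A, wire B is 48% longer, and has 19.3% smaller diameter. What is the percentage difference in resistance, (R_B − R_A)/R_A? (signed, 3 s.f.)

R ∝ L/d², so R_B/R_A = (1 + 48/100) × (1 − 19.3/100)⁻²
= 1.48 × 1.536 = 2.273
(R_B − R_A)/R_A = 2.273 − 1 = 127%

127%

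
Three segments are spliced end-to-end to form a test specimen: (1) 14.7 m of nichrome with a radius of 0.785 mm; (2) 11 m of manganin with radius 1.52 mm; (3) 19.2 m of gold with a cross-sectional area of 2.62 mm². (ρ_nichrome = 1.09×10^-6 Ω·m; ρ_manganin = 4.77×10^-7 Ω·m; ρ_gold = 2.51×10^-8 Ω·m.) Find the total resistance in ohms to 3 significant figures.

9.18 Ω

Seg 1: A = πr² = π(7.8500e-04 m)² = 1.936e-06 m²
R_1 = (1.09×10^-6)(14.7)/(1.936e-06) = 8.277 Ω
Seg 2: A = πr² = π(1.5200e-03 m)² = 7.258e-06 m²
R_2 = (4.77×10^-7)(11)/(7.258e-06) = 0.7229 Ω
Seg 3: A = 2.62 mm² = 2.620e-06 m²
R_3 = (2.51×10^-8)(19.2)/(2.620e-06) = 0.1839 Ω
R_total = R_1 + R_2 + R_3 = 9.18 Ω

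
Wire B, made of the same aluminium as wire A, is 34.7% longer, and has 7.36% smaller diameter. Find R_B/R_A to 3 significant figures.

R ∝ L/d², so R_B/R_A = (1 + 34.7/100) × (1 − 7.36/100)⁻²
= 1.347 × 1.165 = 1.57

1.57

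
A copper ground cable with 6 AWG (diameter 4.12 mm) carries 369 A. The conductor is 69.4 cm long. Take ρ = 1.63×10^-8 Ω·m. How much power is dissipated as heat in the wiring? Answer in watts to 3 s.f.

A = π(4.12/2 mm)² = π(2.0600e-03 m)² = 1.333e-05 m²
R = ρL/A = (1.63×10^-8)(0.694)/(1.333e-05) = 8.485×10^-4 Ω
P = I²R = (369)² × 8.485×10^-4 = 116 W

116 W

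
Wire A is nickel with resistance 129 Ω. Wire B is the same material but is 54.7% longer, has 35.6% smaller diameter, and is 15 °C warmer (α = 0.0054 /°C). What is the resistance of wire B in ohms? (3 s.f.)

R ∝ ρL/d² with ρ ∝ (1+αΔT), so R_B/R_A = (1 + 54.7/100) × (1 − 35.6/100)⁻² × (1 + 0.0054×15)
= 1.547 × 2.411 × 1.081 = 4.032
R_B = 4.032 × 129 = 520 Ω

520 Ω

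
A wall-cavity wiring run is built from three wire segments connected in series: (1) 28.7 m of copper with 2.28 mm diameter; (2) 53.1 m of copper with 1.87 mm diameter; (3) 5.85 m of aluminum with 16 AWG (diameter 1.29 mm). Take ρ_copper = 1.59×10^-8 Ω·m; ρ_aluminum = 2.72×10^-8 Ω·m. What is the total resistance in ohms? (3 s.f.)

Seg 1: A = π(d/2)² = π(1.1400e-03 m)² = 4.083e-06 m²
R_1 = (1.59×10^-8)(28.7)/(4.083e-06) = 0.1118 Ω
Seg 2: A = π(d/2)² = π(9.3500e-04 m)² = 2.746e-06 m²
R_2 = (1.59×10^-8)(53.1)/(2.746e-06) = 0.3074 Ω
Seg 3: A = π(1.29/2 mm)² = π(6.4500e-04 m)² = 1.307e-06 m²
R_3 = (2.72×10^-8)(5.85)/(1.307e-06) = 0.1217 Ω
R_total = R_1 + R_2 + R_3 = 0.541 Ω

0.541 Ω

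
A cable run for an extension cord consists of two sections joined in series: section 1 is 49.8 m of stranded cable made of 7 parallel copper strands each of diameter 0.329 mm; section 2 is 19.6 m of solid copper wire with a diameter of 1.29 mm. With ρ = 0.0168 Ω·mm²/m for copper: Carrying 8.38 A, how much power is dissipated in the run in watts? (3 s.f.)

ρ = 0.0168 Ω·mm²/m = 1.68×10^-8 Ω·m
Section 1: A_strand = π(1.6450e-04)² = 8.501e-08 m²; R₁ = ρL/(N·A_s) = (1.68×10^-8)(49.8)/(7×8.501e-08) = 1.406 Ω
Section 2: A = π(d/2)² = π(6.4500e-04 m)² = 1.307e-06 m²
R₂ = (1.68×10^-8)(19.6)/(1.307e-06) = 0.2519 Ω
R = R₁ + R₂ = 1.658 Ω
P = I²R = (8.38)² × 1.658 = 116 W

116 W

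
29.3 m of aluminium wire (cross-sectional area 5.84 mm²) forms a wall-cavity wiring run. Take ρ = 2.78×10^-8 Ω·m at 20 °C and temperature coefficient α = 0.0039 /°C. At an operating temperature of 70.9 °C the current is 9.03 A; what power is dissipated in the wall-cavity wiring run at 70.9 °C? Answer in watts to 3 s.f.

A = 5.84 mm² = 5.840e-06 m²
R₍20₎ = ρL/A = (2.78×10^-8)(29.3)/(5.840e-06) = 0.1395 Ω
R₍70.9₎ = R₍20₎(1 + αΔT) = 0.1395 × (1 + 0.0039×50.9) = 0.1672 Ω
P = I²R = (9.03)² × 0.1672 = 13.6 W

13.6 W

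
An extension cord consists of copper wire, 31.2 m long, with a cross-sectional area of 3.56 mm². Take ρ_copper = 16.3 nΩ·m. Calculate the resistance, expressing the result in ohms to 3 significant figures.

0.143 Ω

ρ = 16.3 nΩ·m = 1.63×10^-8 Ω·m
A = 3.56 mm² = 3.560e-06 m²
R = ρL/A = (1.63×10^-8)(31.2 m)/(3.560e-06 m²) = 0.143 Ω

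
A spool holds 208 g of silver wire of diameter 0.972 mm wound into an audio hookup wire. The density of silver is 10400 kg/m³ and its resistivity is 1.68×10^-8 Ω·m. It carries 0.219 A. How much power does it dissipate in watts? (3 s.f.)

0.0293 W

A = π(d/2)² = π(4.8600e-04 m)² = 7.4203e-07 m²
L = m/(density·A) = 0.208/(10400×7.4203e-07) = 26.95 m
R = ρL/A = (1.68×10^-8)(26.95)/(7.4203e-07) = 0.6102 Ω
P = I²R = (0.219)² × 0.6102 = 0.0293 W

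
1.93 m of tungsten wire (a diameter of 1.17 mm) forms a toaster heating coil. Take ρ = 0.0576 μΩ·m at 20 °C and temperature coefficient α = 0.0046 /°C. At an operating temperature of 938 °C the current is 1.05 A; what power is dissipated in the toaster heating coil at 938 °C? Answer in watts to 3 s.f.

0.595 W

ρ = 0.0576 μΩ·m = 5.76×10^-8 Ω·m
A = π(d/2)² = π(5.8500e-04 m)² = 1.075e-06 m²
R₍20₎ = ρL/A = (5.76×10^-8)(1.93)/(1.075e-06) = 0.1034 Ω
R₍938₎ = R₍20₎(1 + αΔT) = 0.1034 × (1 + 0.0046×918) = 0.54 Ω
P = I²R = (1.05)² × 0.54 = 0.595 W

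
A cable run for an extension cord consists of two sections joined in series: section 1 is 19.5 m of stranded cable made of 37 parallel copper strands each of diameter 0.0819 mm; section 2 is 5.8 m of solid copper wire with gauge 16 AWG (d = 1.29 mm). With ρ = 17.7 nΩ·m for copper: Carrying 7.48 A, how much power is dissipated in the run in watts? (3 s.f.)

ρ = 17.7 nΩ·m = 1.77×10^-8 Ω·m
Section 1: A_strand = π(4.0950e-05)² = 5.268e-09 m²; R₁ = ρL/(N·A_s) = (1.77×10^-8)(19.5)/(37×5.268e-09) = 1.771 Ω
Section 2: A = π(1.29/2 mm)² = π(6.4500e-04 m)² = 1.307e-06 m²
R₂ = (1.77×10^-8)(5.8)/(1.307e-06) = 0.07855 Ω
R = R₁ + R₂ = 1.849 Ω
P = I²R = (7.48)² × 1.849 = 103 W

103 W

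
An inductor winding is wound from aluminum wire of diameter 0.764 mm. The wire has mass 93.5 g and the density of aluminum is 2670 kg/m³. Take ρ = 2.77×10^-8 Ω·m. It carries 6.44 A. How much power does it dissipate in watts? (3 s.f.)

A = π(d/2)² = π(3.8200e-04 m)² = 4.5843e-07 m²
L = m/(density·A) = 0.0935/(2670×4.5843e-07) = 76.39 m
R = ρL/A = (2.77×10^-8)(76.39)/(4.5843e-07) = 4.616 Ω
P = I²R = (6.44)² × 4.616 = 191 W

191 W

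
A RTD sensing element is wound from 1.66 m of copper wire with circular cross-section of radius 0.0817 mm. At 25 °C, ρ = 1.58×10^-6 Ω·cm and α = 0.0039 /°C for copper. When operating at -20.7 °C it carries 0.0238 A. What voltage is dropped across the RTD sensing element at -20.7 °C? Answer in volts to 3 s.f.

0.0245 V

ρ = 1.58×10^-6 Ω·cm = 1.58×10^-8 Ω·m
A = πr² = π(8.1700e-05 m)² = 2.097e-08 m²
R₍25₎ = ρL/A = (1.58×10^-8)(1.66)/(2.097e-08) = 1.251 Ω
R₍-20.7₎ = R₍25₎(1 + αΔT) = 1.251 × (1 + 0.0039×-45.7) = 1.028 Ω
V = IR = 0.0238 × 1.028 = 0.0245 V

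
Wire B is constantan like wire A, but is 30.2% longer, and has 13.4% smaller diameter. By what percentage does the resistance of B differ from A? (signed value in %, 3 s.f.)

73.6%

R ∝ L/d², so R_B/R_A = (1 + 30.2/100) × (1 − 13.4/100)⁻²
= 1.302 × 1.333 = 1.736
(R_B − R_A)/R_A = 1.736 − 1 = 73.6%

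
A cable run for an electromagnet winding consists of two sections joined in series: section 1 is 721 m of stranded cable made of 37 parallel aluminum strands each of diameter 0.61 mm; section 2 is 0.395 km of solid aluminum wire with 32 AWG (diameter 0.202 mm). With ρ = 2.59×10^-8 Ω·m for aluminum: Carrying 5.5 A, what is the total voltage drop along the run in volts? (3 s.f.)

1770 V

Section 1: A_strand = π(3.0500e-04)² = 2.922e-07 m²; R₁ = ρL/(N·A_s) = (2.59×10^-8)(721)/(37×2.922e-07) = 1.727 Ω
Section 2: A = π(0.202/2 mm)² = π(1.0100e-04 m)² = 3.205e-08 m²
R₂ = (2.59×10^-8)(395)/(3.205e-08) = 319.2 Ω
R = R₁ + R₂ = 321 Ω
V = IR = 5.5 × 321 = 1770 V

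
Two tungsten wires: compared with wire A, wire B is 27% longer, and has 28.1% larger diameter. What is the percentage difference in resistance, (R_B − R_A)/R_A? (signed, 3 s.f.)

R ∝ L/d², so R_B/R_A = (1 + 27/100) × (1 + 28.1/100)⁻²
= 1.27 × 0.6094 = 0.7739
(R_B − R_A)/R_A = 0.7739 − 1 = -22.6%

-22.6%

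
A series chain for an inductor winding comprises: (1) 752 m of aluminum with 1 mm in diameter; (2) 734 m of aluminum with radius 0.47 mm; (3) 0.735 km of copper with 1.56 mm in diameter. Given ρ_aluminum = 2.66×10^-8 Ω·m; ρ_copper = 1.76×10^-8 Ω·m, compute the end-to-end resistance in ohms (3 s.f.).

60.4 Ω

Seg 1: A = π(d/2)² = π(5.0000e-04 m)² = 7.854e-07 m²
R_1 = (2.66×10^-8)(752)/(7.854e-07) = 25.47 Ω
Seg 2: A = πr² = π(4.7000e-04 m)² = 6.940e-07 m²
R_2 = (2.66×10^-8)(734)/(6.940e-07) = 28.13 Ω
Seg 3: A = π(d/2)² = π(7.8000e-04 m)² = 1.911e-06 m²
R_3 = (1.76×10^-8)(735)/(1.911e-06) = 6.768 Ω
R_total = R_1 + R_2 + R_3 = 60.4 Ω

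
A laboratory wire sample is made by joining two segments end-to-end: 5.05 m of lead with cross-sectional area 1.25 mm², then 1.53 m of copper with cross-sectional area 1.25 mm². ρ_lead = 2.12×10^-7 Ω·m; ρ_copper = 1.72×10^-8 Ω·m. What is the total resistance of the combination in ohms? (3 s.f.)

Segment 1: A = 1.25 mm² = 1.250e-06 m²
R₁ = ρL/A = (2.12×10^-7)(5.05)/(1.250e-06) = 0.8565 Ω
R₂ = (1.72×10^-8)(1.53)/(1.250e-06) = 0.02105 Ω
R = R₁ + R₂ = 0.878 Ω

0.878 Ω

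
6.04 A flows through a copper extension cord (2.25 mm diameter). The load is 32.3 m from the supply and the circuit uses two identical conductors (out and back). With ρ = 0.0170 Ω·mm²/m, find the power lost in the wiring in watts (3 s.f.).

10.1 W

ρ = 0.0170 Ω·mm²/m = 1.70×10^-8 Ω·m
A = π(d/2)² = π(1.1250e-03 m)² = 3.976e-06 m²
Total conductor length (both ways) L = 2 × 32.3 = 64.6 m
R = ρL/A = (1.70×10^-8)(64.6)/(3.976e-06) = 0.2762 Ω
P = I²R = (6.04)² × 0.2762 = 10.1 W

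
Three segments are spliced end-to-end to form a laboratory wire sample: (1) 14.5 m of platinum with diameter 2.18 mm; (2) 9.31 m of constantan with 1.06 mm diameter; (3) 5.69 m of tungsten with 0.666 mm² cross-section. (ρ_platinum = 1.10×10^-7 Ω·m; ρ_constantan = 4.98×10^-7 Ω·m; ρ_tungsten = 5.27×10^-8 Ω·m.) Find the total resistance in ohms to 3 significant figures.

6.13 Ω

Seg 1: A = π(d/2)² = π(1.0900e-03 m)² = 3.733e-06 m²
R_1 = (1.10×10^-7)(14.5)/(3.733e-06) = 0.4273 Ω
Seg 2: A = π(d/2)² = π(5.3000e-04 m)² = 8.825e-07 m²
R_2 = (4.98×10^-7)(9.31)/(8.825e-07) = 5.254 Ω
Seg 3: A = 0.666 mm² = 6.660e-07 m²
R_3 = (5.27×10^-8)(5.69)/(6.660e-07) = 0.4502 Ω
R_total = R_1 + R_2 + R_3 = 6.13 Ω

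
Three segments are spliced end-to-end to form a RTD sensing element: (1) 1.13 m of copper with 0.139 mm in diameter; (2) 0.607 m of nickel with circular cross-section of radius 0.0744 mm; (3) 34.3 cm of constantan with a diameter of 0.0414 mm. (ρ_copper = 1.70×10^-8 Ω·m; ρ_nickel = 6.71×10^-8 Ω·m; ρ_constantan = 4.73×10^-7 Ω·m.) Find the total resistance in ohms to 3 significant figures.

124 Ω

Seg 1: A = π(d/2)² = π(6.9500e-05 m)² = 1.517e-08 m²
R_1 = (1.70×10^-8)(1.13)/(1.517e-08) = 1.266 Ω
Seg 2: A = πr² = π(7.4400e-05 m)² = 1.739e-08 m²
R_2 = (6.71×10^-8)(0.607)/(1.739e-08) = 2.342 Ω
Seg 3: A = π(d/2)² = π(2.0700e-05 m)² = 1.346e-09 m²
R_3 = (4.73×10^-7)(0.343)/(1.346e-09) = 120.5 Ω
R_total = R_1 + R_2 + R_3 = 124 Ω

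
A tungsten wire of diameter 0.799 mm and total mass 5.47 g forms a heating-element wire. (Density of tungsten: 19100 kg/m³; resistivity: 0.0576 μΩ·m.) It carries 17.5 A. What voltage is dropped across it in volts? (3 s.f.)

ρ = 0.0576 μΩ·m = 5.76×10^-8 Ω·m
A = π(d/2)² = π(3.9950e-04 m)² = 5.0140e-07 m²
L = m/(density·A) = 0.00547/(19100×5.0140e-07) = 0.5712 m
R = ρL/A = (5.76×10^-8)(0.5712)/(5.0140e-07) = 0.06562 Ω
V = IR = 17.5 × 0.06562 = 1.15 V

1.15 V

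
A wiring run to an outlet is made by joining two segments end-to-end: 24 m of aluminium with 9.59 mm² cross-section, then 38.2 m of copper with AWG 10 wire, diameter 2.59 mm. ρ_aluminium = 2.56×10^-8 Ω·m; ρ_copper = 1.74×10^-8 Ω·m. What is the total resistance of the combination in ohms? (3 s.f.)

0.190 Ω

Segment 1: A = 9.59 mm² = 9.590e-06 m²
R₁ = ρL/A = (2.56×10^-8)(24)/(9.590e-06) = 0.06407 Ω
Segment 2: A = π(2.59/2 mm)² = π(1.2950e-03 m)² = 5.269e-06 m²
R₂ = (1.74×10^-8)(38.2)/(5.269e-06) = 0.1262 Ω
R = R₁ + R₂ = 0.190 Ω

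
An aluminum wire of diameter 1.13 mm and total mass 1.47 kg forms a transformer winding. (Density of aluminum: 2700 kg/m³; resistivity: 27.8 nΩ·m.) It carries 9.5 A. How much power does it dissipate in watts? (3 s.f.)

1360 W

ρ = 27.8 nΩ·m = 2.78×10^-8 Ω·m
A = π(d/2)² = π(5.6500e-04 m)² = 1.0029e-06 m²
L = m/(density·A) = 1.47/(2700×1.0029e-06) = 542.9 m
R = ρL/A = (2.78×10^-8)(542.9)/(1.0029e-06) = 15.05 Ω
P = I²R = (9.5)² × 15.05 = 1360 W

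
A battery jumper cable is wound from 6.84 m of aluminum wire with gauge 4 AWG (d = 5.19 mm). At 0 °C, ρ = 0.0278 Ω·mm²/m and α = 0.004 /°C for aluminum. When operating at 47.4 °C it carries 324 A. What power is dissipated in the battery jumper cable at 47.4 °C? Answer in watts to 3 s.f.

1120 W

ρ = 0.0278 Ω·mm²/m = 2.78×10^-8 Ω·m
A = π(5.19/2 mm)² = π(2.5950e-03 m)² = 2.116e-05 m²
R₍0₎ = ρL/A = (2.78×10^-8)(6.84)/(2.116e-05) = 0.008988 Ω
R₍47.4₎ = R₍0₎(1 + αΔT) = 0.008988 × (1 + 0.004×47.4) = 0.01069 Ω
P = I²R = (324)² × 0.01069 = 1120 W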